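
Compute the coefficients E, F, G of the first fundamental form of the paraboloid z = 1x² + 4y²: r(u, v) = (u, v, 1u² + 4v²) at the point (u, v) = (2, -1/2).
E = 17;  F = -16;  G = 17

Partials: r_u = (1, 0, 2*u), r_v = (0, 1, 8*v). As functions of (u, v):
  E = r_u · r_u = 4*u^2 + 1,
  F = r_u · r_v = 16*u*v,
  G = r_v · r_v = 64*v^2 + 1.
Evaluating at (u, v) = (2, -1/2): E = 17, F = -16, G = 17.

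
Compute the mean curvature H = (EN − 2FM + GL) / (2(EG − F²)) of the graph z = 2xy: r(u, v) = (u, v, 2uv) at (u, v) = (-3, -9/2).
H = -27*sqrt(118)/3481

With E = 4*v^2 + 1, F = 4*u*v, G = 4*u^2 + 1, L = 0, M = 2/sqrt(4*u^2 + 4*v^2 + 1), N = 0, assemble
  H = (EN − 2FM + GL) / (2(EG − F²)) = -8*u*v/(4*u^2 + 4*v^2 + 1)^(3/2).
At (u, v) = (-3, -9/2): H = -27*sqrt(118)/3481.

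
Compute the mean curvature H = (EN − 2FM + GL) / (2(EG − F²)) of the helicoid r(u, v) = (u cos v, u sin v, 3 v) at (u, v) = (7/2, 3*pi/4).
H = 0

With E = 1, F = 0, G = u^2 + 9, L = 0, M = -3/sqrt(u^2 + 9), N = 0, assemble
  H = (EN − 2FM + GL) / (2(EG − F²)) = 0.
At (u, v) = (7/2, 3*pi/4): H = 0.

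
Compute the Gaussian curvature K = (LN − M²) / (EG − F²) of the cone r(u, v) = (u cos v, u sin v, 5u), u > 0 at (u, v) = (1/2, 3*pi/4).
K = 0

Coefficients of the first fundamental form: E = 26, F = 0, G = u^2.
Coefficients of the second fundamental form: L = 0, M = 0, N = 5*sqrt(26)*u^2/(26*Abs(u)).
Assemble K = (LN − M²)/(EG − F²) = 0. At (u, v) = (1/2, 3*pi/4): K = 0.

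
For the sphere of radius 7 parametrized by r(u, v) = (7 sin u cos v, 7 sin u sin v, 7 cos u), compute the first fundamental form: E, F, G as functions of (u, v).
E = 49;  F = 0;  G = 49*sin(u)^2

Compute partials: r_u = (7*cos(u)*cos(v), 7*sin(v)*cos(u), -7*sin(u)), r_v = (-7*sin(u)*sin(v), 7*sin(u)*cos(v), 0). Then
  E = r_u · r_u = 49,
  F = r_u · r_v = 0,
  G = r_v · r_v = 49*sin(u)^2.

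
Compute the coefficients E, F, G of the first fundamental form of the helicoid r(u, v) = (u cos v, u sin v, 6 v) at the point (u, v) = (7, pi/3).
E = 1;  F = 0;  G = 85

Partials: r_u = (cos(v), sin(v), 0), r_v = (-u*sin(v), u*cos(v), 6). As functions of (u, v):
  E = r_u · r_u = 1,
  F = r_u · r_v = 0,
  G = r_v · r_v = u^2 + 36.
Evaluating at (u, v) = (7, pi/3): E = 1, F = 0, G = 85.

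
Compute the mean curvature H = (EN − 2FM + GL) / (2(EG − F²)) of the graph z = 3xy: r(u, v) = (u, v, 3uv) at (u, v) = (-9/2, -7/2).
H = -1701*sqrt(1174)/689138

With E = 9*v^2 + 1, F = 9*u*v, G = 9*u^2 + 1, L = 0, M = 3/sqrt(9*u^2 + 9*v^2 + 1), N = 0, assemble
  H = (EN − 2FM + GL) / (2(EG − F²)) = -27*u*v/(9*u^2 + 9*v^2 + 1)^(3/2).
At (u, v) = (-9/2, -7/2): H = -1701*sqrt(1174)/689138.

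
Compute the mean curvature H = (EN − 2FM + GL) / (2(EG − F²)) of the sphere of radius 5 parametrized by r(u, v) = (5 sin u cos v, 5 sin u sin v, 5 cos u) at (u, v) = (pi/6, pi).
H = -1/5

With E = 25, F = 0, G = 25*sin(u)^2, L = -5*sin(u)/Abs(sin(u)), M = 0, N = -5*sin(u)^3/Abs(sin(u)), assemble
  H = (EN − 2FM + GL) / (2(EG − F²)) = -sin(u)/(5*Abs(sin(u))).
At (u, v) = (pi/6, pi): H = -1/5.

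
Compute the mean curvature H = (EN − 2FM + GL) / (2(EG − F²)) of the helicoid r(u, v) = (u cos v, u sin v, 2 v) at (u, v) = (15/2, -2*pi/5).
H = 0

With E = 1, F = 0, G = u^2 + 4, L = 0, M = -2/sqrt(u^2 + 4), N = 0, assemble
  H = (EN − 2FM + GL) / (2(EG − F²)) = 0.
At (u, v) = (15/2, -2*pi/5): H = 0.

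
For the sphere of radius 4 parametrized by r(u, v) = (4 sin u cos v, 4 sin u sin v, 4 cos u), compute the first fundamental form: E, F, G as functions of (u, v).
E = 16;  F = 0;  G = 16*sin(u)^2

Compute partials: r_u = (4*cos(u)*cos(v), 4*sin(v)*cos(u), -4*sin(u)), r_v = (-4*sin(u)*sin(v), 4*sin(u)*cos(v), 0). Then
  E = r_u · r_u = 16,
  F = r_u · r_v = 0,
  G = r_v · r_v = 16*sin(u)^2.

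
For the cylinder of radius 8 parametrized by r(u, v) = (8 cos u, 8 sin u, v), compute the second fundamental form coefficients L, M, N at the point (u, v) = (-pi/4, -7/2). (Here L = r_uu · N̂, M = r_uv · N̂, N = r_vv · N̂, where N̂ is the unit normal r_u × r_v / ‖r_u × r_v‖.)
L = -8;  M = 0;  N = 0

Compute the unit normal N̂(u, v) = (cos(u), sin(u), 0), and the second partials r_uu, r_uv, r_vv. Take dot products:
  L(u, v) = r_uu · N̂ = -8,
  M(u, v) = r_uv · N̂ = 0,
  N(u, v) = r_vv · N̂ = 0.
Evaluating at (u, v) = (-pi/4, -7/2):
  L = -8, M = 0, N = 0.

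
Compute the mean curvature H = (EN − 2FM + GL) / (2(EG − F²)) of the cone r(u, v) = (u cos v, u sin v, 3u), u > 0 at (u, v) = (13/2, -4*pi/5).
H = 3*sqrt(10)/130

With E = 10, F = 0, G = u^2, L = 0, M = 0, N = 3*sqrt(10)*u^2/(10*Abs(u)), assemble
  H = (EN − 2FM + GL) / (2(EG − F²)) = 3*sqrt(10)/(20*Abs(u)).
At (u, v) = (13/2, -4*pi/5): H = 3*sqrt(10)/130.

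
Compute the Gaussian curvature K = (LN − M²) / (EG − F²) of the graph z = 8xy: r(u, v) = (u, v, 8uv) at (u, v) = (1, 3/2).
K = -64/43681

Coefficients of the first fundamental form: E = 64*v^2 + 1, F = 64*u*v, G = 64*u^2 + 1.
Coefficients of the second fundamental form: L = 0, M = 8/sqrt(64*u^2 + 64*v^2 + 1), N = 0.
Assemble K = (LN − M²)/(EG − F²) = -64/(4096*u^4 + 8192*u^2*v^2 + 128*u^2 + 4096*v^4 + 128*v^2 + 1). At (u, v) = (1, 3/2): K = -64/43681.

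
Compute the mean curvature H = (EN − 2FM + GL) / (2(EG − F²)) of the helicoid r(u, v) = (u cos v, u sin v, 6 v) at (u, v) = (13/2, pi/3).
H = 0

With E = 1, F = 0, G = u^2 + 36, L = 0, M = -6/sqrt(u^2 + 36), N = 0, assemble
  H = (EN − 2FM + GL) / (2(EG − F²)) = 0.
At (u, v) = (13/2, pi/3): H = 0.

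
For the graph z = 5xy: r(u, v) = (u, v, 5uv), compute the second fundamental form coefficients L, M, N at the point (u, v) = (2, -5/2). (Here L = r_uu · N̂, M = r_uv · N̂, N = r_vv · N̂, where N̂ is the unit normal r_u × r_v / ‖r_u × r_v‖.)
L = 0;  M = 10*sqrt(21)/147;  N = 0

Compute the unit normal N̂(u, v) = (-5*v/sqrt(25*u^2 + 25*v^2 + 1), -5*u/sqrt(25*u^2 + 25*v^2 + 1), 1/sqrt(25*u^2 + 25*v^2 + 1)), and the second partials r_uu, r_uv, r_vv. Take dot products:
  L(u, v) = r_uu · N̂ = 0,
  M(u, v) = r_uv · N̂ = 5/sqrt(25*u^2 + 25*v^2 + 1),
  N(u, v) = r_vv · N̂ = 0.
Evaluating at (u, v) = (2, -5/2):
  L = 0, M = 10*sqrt(21)/147, N = 0.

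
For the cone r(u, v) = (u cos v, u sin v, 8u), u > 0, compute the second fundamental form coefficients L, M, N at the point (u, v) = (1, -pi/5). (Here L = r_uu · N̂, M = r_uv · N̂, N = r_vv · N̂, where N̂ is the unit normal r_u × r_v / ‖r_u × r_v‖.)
L = 0;  M = 0;  N = 8*sqrt(65)/65

Compute the unit normal N̂(u, v) = (-8*sqrt(65)*u*cos(v)/(65*Abs(u)), -8*sqrt(65)*u*sin(v)/(65*Abs(u)), sqrt(65)*u/(65*Abs(u))), and the second partials r_uu, r_uv, r_vv. Take dot products:
  L(u, v) = r_uu · N̂ = 0,
  M(u, v) = r_uv · N̂ = 0,
  N(u, v) = r_vv · N̂ = 8*sqrt(65)*u^2/(65*Abs(u)).
Evaluating at (u, v) = (1, -pi/5):
  L = 0, M = 0, N = 8*sqrt(65)/65.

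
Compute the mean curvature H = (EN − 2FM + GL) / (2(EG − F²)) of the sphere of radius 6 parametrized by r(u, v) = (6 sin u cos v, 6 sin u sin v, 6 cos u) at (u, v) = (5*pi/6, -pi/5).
H = -1/6

With E = 36, F = 0, G = 36*sin(u)^2, L = -6*sin(u)/Abs(sin(u)), M = 0, N = -6*sin(u)^3/Abs(sin(u)), assemble
  H = (EN − 2FM + GL) / (2(EG − F²)) = -sin(u)/(6*Abs(sin(u))).
At (u, v) = (5*pi/6, -pi/5): H = -1/6.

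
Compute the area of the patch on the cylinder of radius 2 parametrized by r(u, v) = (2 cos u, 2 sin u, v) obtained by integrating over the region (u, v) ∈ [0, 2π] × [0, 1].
Area = 4*pi

Area = ∫∫ √(EG − F²) du dv with √(EG − F²) = 2. Integrating over [0, 2π] × [0, 1] gives 4*pi.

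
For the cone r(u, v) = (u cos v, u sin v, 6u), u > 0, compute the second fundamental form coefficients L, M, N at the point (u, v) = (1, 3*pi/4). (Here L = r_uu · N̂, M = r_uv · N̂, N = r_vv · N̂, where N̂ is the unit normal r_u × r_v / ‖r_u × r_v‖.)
L = 0;  M = 0;  N = 6*sqrt(37)/37

Compute the unit normal N̂(u, v) = (-6*sqrt(37)*u*cos(v)/(37*Abs(u)), -6*sqrt(37)*u*sin(v)/(37*Abs(u)), sqrt(37)*u/(37*Abs(u))), and the second partials r_uu, r_uv, r_vv. Take dot products:
  L(u, v) = r_uu · N̂ = 0,
  M(u, v) = r_uv · N̂ = 0,
  N(u, v) = r_vv · N̂ = 6*sqrt(37)*u^2/(37*Abs(u)).
Evaluating at (u, v) = (1, 3*pi/4):
  L = 0, M = 0, N = 6*sqrt(37)/37.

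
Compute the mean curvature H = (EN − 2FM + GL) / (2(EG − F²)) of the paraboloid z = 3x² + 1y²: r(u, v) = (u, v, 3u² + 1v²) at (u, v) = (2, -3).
H = 256*sqrt(181)/32761

With E = 36*u^2 + 1, F = 12*u*v, G = 4*v^2 + 1, L = 6/sqrt(36*u^2 + 4*v^2 + 1), M = 0, N = 2/sqrt(36*u^2 + 4*v^2 + 1), assemble
  H = (EN − 2FM + GL) / (2(EG − F²)) = 4*(9*u^2 + 3*v^2 + 1)/(36*u^2 + 4*v^2 + 1)^(3/2).
At (u, v) = (2, -3): H = 256*sqrt(181)/32761.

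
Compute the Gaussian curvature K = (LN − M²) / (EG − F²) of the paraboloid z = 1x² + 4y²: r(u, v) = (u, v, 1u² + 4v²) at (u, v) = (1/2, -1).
K = 4/1089

Coefficients of the first fundamental form: E = 4*u^2 + 1, F = 16*u*v, G = 64*v^2 + 1.
Coefficients of the second fundamental form: L = 2/sqrt(4*u^2 + 64*v^2 + 1), M = 0, N = 8/sqrt(4*u^2 + 64*v^2 + 1).
Assemble K = (LN − M²)/(EG − F²) = 16/(16*u^4 + 512*u^2*v^2 + 8*u^2 + 4096*v^4 + 128*v^2 + 1). At (u, v) = (1/2, -1): K = 4/1089.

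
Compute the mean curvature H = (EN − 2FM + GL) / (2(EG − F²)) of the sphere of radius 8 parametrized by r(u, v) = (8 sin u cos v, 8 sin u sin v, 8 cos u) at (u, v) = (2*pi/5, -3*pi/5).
H = -1/8

With E = 64, F = 0, G = 64*sin(u)^2, L = -8*sin(u)/Abs(sin(u)), M = 0, N = -8*sin(u)^3/Abs(sin(u)), assemble
  H = (EN − 2FM + GL) / (2(EG − F²)) = -sin(u)/(8*Abs(sin(u))).
At (u, v) = (2*pi/5, -3*pi/5): H = -1/8.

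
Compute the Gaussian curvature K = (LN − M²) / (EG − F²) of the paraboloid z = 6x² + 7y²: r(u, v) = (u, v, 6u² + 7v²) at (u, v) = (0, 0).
K = 168

Coefficients of the first fundamental form: E = 144*u^2 + 1, F = 168*u*v, G = 196*v^2 + 1.
Coefficients of the second fundamental form: L = 12/sqrt(144*u^2 + 196*v^2 + 1), M = 0, N = 14/sqrt(144*u^2 + 196*v^2 + 1).
Assemble K = (LN − M²)/(EG − F²) = 168/(20736*u^4 + 56448*u^2*v^2 + 288*u^2 + 38416*v^4 + 392*v^2 + 1). At (u, v) = (0, 0): K = 168.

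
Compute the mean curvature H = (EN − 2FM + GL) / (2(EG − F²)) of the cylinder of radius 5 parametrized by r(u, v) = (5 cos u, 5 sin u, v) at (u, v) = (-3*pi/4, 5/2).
H = -1/10

With E = 25, F = 0, G = 1, L = -5, M = 0, N = 0, assemble
  H = (EN − 2FM + GL) / (2(EG − F²)) = -1/10.
At (u, v) = (-3*pi/4, 5/2): H = -1/10.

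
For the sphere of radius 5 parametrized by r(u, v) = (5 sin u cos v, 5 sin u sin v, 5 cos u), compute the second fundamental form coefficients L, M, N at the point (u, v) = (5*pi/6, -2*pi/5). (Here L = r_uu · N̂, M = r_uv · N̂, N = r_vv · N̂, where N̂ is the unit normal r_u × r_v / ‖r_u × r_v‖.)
L = -5;  M = 0;  N = -5/4

Compute the unit normal N̂(u, v) = (sin(u)^2*cos(v)/Abs(sin(u)), sin(u)^2*sin(v)/Abs(sin(u)), sin(2*u)/(2*Abs(sin(u)))), and the second partials r_uu, r_uv, r_vv. Take dot products:
  L(u, v) = r_uu · N̂ = -5*sin(u)/Abs(sin(u)),
  M(u, v) = r_uv · N̂ = 0,
  N(u, v) = r_vv · N̂ = -5*sin(u)^3/Abs(sin(u)).
Evaluating at (u, v) = (5*pi/6, -2*pi/5):
  L = -5, M = 0, N = -5/4.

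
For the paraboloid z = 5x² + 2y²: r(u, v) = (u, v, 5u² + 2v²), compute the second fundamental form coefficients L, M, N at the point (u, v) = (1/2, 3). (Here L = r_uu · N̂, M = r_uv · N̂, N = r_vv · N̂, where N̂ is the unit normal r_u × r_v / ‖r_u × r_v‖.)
L = sqrt(170)/17;  M = 0;  N = 2*sqrt(170)/85

Compute the unit normal N̂(u, v) = (-10*u/sqrt(100*u^2 + 16*v^2 + 1), -4*v/sqrt(100*u^2 + 16*v^2 + 1), 1/sqrt(100*u^2 + 16*v^2 + 1)), and the second partials r_uu, r_uv, r_vv. Take dot products:
  L(u, v) = r_uu · N̂ = 10/sqrt(100*u^2 + 16*v^2 + 1),
  M(u, v) = r_uv · N̂ = 0,
  N(u, v) = r_vv · N̂ = 4/sqrt(100*u^2 + 16*v^2 + 1).
Evaluating at (u, v) = (1/2, 3):
  L = sqrt(170)/17, M = 0, N = 2*sqrt(170)/85.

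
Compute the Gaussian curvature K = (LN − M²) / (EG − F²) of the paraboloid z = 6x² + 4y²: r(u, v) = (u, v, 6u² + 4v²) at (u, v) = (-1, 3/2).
K = 96/83521

Coefficients of the first fundamental form: E = 144*u^2 + 1, F = 96*u*v, G = 64*v^2 + 1.
Coefficients of the second fundamental form: L = 12/sqrt(144*u^2 + 64*v^2 + 1), M = 0, N = 8/sqrt(144*u^2 + 64*v^2 + 1).
Assemble K = (LN − M²)/(EG − F²) = 96/(20736*u^4 + 18432*u^2*v^2 + 288*u^2 + 4096*v^4 + 128*v^2 + 1). At (u, v) = (-1, 3/2): K = 96/83521.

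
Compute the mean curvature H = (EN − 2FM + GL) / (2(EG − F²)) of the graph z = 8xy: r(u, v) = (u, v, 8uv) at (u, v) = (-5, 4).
H = 2048*sqrt(105)/275625

With E = 64*v^2 + 1, F = 64*u*v, G = 64*u^2 + 1, L = 0, M = 8/sqrt(64*u^2 + 64*v^2 + 1), N = 0, assemble
  H = (EN − 2FM + GL) / (2(EG − F²)) = -512*u*v/(64*u^2 + 64*v^2 + 1)^(3/2).
At (u, v) = (-5, 4): H = 2048*sqrt(105)/275625.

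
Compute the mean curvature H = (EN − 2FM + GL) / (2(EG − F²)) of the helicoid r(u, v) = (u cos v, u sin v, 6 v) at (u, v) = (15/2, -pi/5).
H = 0

With E = 1, F = 0, G = u^2 + 36, L = 0, M = -6/sqrt(u^2 + 36), N = 0, assemble
  H = (EN − 2FM + GL) / (2(EG − F²)) = 0.
At (u, v) = (15/2, -pi/5): H = 0.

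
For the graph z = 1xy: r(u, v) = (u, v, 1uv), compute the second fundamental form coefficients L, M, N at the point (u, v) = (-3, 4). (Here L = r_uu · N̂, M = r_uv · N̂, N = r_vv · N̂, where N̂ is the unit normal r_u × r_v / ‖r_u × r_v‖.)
L = 0;  M = sqrt(26)/26;  N = 0

Compute the unit normal N̂(u, v) = (-v/sqrt(u^2 + v^2 + 1), -u/sqrt(u^2 + v^2 + 1), 1/sqrt(u^2 + v^2 + 1)), and the second partials r_uu, r_uv, r_vv. Take dot products:
  L(u, v) = r_uu · N̂ = 0,
  M(u, v) = r_uv · N̂ = 1/sqrt(u^2 + v^2 + 1),
  N(u, v) = r_vv · N̂ = 0.
Evaluating at (u, v) = (-3, 4):
  L = 0, M = sqrt(26)/26, N = 0.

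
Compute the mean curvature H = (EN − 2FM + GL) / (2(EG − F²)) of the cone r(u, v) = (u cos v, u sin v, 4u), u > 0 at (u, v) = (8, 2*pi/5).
H = sqrt(17)/68

With E = 17, F = 0, G = u^2, L = 0, M = 0, N = 4*sqrt(17)*u^2/(17*Abs(u)), assemble
  H = (EN − 2FM + GL) / (2(EG − F²)) = 2*sqrt(17)/(17*Abs(u)).
At (u, v) = (8, 2*pi/5): H = sqrt(17)/68.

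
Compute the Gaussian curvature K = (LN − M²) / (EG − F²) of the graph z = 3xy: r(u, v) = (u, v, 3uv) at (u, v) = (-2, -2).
K = -9/5329

Coefficients of the first fundamental form: E = 9*v^2 + 1, F = 9*u*v, G = 9*u^2 + 1.
Coefficients of the second fundamental form: L = 0, M = 3/sqrt(9*u^2 + 9*v^2 + 1), N = 0.
Assemble K = (LN − M²)/(EG − F²) = -9/(81*u^4 + 162*u^2*v^2 + 18*u^2 + 81*v^4 + 18*v^2 + 1). At (u, v) = (-2, -2): K = -9/5329.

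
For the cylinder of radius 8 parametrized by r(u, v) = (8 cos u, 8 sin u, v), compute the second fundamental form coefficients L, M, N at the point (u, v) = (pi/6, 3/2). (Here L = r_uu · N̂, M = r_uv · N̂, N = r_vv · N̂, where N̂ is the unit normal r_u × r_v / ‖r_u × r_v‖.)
L = -8;  M = 0;  N = 0

Compute the unit normal N̂(u, v) = (cos(u), sin(u), 0), and the second partials r_uu, r_uv, r_vv. Take dot products:
  L(u, v) = r_uu · N̂ = -8,
  M(u, v) = r_uv · N̂ = 0,
  N(u, v) = r_vv · N̂ = 0.
Evaluating at (u, v) = (pi/6, 3/2):
  L = -8, M = 0, N = 0.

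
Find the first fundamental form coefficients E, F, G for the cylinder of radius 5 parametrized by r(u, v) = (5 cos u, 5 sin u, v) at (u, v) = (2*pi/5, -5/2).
E = 25;  F = 0;  G = 1

Partials: r_u = (-5*sin(u), 5*cos(u), 0), r_v = (0, 0, 1). As functions of (u, v):
  E = r_u · r_u = 25,
  F = r_u · r_v = 0,
  G = r_v · r_v = 1.
Evaluating at (u, v) = (2*pi/5, -5/2): E = 25, F = 0, G = 1.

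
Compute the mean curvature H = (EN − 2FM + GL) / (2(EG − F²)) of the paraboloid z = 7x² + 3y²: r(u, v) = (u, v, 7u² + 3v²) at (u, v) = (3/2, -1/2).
H = 1396*sqrt(451)/203401

With E = 196*u^2 + 1, F = 84*u*v, G = 36*v^2 + 1, L = 14/sqrt(196*u^2 + 36*v^2 + 1), M = 0, N = 6/sqrt(196*u^2 + 36*v^2 + 1), assemble
  H = (EN − 2FM + GL) / (2(EG − F²)) = 2*(294*u^2 + 126*v^2 + 5)/(196*u^2 + 36*v^2 + 1)^(3/2).
At (u, v) = (3/2, -1/2): H = 1396*sqrt(451)/203401.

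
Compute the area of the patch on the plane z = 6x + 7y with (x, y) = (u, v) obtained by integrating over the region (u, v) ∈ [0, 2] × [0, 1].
Area = 2*sqrt(86)

Area = ∫∫ √(EG − F²) du dv with √(EG − F²) = sqrt(86). Integrating over [0, 2] × [0, 1] gives 2*sqrt(86).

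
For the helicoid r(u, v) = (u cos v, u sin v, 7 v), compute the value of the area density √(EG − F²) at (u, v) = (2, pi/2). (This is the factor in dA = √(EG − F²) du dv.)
√(EG − F²)|_{(2, pi/2)} = sqrt(53)

E = 1, F = 0, G = u^2 + 49, so EG − F² = u^2 + 49. Taking the positive square root: √(EG − F²) = sqrt(u^2 + 49). At (u, v) = (2, pi/2): sqrt(53).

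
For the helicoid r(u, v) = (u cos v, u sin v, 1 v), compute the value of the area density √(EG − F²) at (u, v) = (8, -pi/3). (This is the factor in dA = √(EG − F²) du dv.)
√(EG − F²)|_{(8, -pi/3)} = sqrt(65)

E = 1, F = 0, G = u^2 + 1, so EG − F² = u^2 + 1. Taking the positive square root: √(EG − F²) = sqrt(u^2 + 1). At (u, v) = (8, -pi/3): sqrt(65).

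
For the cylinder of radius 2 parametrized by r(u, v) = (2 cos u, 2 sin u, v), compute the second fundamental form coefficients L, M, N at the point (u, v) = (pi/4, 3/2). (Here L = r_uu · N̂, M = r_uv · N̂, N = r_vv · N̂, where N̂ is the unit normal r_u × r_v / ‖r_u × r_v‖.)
L = -2;  M = 0;  N = 0

Compute the unit normal N̂(u, v) = (cos(u), sin(u), 0), and the second partials r_uu, r_uv, r_vv. Take dot products:
  L(u, v) = r_uu · N̂ = -2,
  M(u, v) = r_uv · N̂ = 0,
  N(u, v) = r_vv · N̂ = 0.
Evaluating at (u, v) = (pi/4, 3/2):
  L = -2, M = 0, N = 0.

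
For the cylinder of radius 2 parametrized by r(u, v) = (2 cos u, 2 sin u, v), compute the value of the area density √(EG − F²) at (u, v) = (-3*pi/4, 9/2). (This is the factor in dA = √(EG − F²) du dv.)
√(EG − F²)|_{(-3*pi/4, 9/2)} = 2

E = 4, F = 0, G = 1, so EG − F² = 4. Taking the positive square root: √(EG − F²) = 2. At (u, v) = (-3*pi/4, 9/2): 2.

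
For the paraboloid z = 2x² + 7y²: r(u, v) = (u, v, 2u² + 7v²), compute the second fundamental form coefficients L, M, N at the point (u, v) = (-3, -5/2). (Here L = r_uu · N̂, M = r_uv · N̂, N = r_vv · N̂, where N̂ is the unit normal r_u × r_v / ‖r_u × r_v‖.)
L = 2*sqrt(1370)/685;  M = 0;  N = 7*sqrt(1370)/685

Compute the unit normal N̂(u, v) = (-4*u/sqrt(16*u^2 + 196*v^2 + 1), -14*v/sqrt(16*u^2 + 196*v^2 + 1), 1/sqrt(16*u^2 + 196*v^2 + 1)), and the second partials r_uu, r_uv, r_vv. Take dot products:
  L(u, v) = r_uu · N̂ = 4/sqrt(16*u^2 + 196*v^2 + 1),
  M(u, v) = r_uv · N̂ = 0,
  N(u, v) = r_vv · N̂ = 14/sqrt(16*u^2 + 196*v^2 + 1).
Evaluating at (u, v) = (-3, -5/2):
  L = 2*sqrt(1370)/685, M = 0, N = 7*sqrt(1370)/685.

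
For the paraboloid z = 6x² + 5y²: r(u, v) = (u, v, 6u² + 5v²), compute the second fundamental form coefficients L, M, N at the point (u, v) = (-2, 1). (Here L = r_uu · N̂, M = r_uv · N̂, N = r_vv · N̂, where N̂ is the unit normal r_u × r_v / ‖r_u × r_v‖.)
L = 12*sqrt(677)/677;  M = 0;  N = 10*sqrt(677)/677

Compute the unit normal N̂(u, v) = (-12*u/sqrt(144*u^2 + 100*v^2 + 1), -10*v/sqrt(144*u^2 + 100*v^2 + 1), 1/sqrt(144*u^2 + 100*v^2 + 1)), and the second partials r_uu, r_uv, r_vv. Take dot products:
  L(u, v) = r_uu · N̂ = 12/sqrt(144*u^2 + 100*v^2 + 1),
  M(u, v) = r_uv · N̂ = 0,
  N(u, v) = r_vv · N̂ = 10/sqrt(144*u^2 + 100*v^2 + 1).
Evaluating at (u, v) = (-2, 1):
  L = 12*sqrt(677)/677, M = 0, N = 10*sqrt(677)/677.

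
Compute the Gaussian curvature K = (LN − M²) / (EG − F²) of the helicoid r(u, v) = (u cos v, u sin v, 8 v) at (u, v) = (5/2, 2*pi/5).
K = -1024/78961

Coefficients of the first fundamental form: E = 1, F = 0, G = u^2 + 64.
Coefficients of the second fundamental form: L = 0, M = -8/sqrt(u^2 + 64), N = 0.
Assemble K = (LN − M²)/(EG − F²) = -64/(u^2 + 64)^2. At (u, v) = (5/2, 2*pi/5): K = -1024/78961.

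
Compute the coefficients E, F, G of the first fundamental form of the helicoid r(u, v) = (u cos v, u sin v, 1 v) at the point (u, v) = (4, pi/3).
E = 1;  F = 0;  G = 17

Partials: r_u = (cos(v), sin(v), 0), r_v = (-u*sin(v), u*cos(v), 1). As functions of (u, v):
  E = r_u · r_u = 1,
  F = r_u · r_v = 0,
  G = r_v · r_v = u^2 + 1.
Evaluating at (u, v) = (4, pi/3): E = 1, F = 0, G = 17.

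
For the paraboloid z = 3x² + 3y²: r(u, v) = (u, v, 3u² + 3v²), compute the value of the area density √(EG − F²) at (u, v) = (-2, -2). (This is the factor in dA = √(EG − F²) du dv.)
√(EG − F²)|_{(-2, -2)} = 17

E = 36*u^2 + 1, F = 36*u*v, G = 36*v^2 + 1, so EG − F² = 36*u^2 + 36*v^2 + 1. Taking the positive square root: √(EG − F²) = sqrt(36*u^2 + 36*v^2 + 1). At (u, v) = (-2, -2): 17.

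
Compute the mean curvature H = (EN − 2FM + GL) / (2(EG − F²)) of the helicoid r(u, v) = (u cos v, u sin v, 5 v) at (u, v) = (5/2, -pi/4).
H = 0

With E = 1, F = 0, G = u^2 + 25, L = 0, M = -5/sqrt(u^2 + 25), N = 0, assemble
  H = (EN − 2FM + GL) / (2(EG − F²)) = 0.
At (u, v) = (5/2, -pi/4): H = 0.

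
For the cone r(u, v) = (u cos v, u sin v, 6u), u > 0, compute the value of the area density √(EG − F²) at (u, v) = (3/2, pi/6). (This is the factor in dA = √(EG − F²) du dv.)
√(EG − F²)|_{(3/2, pi/6)} = 3*sqrt(37)/2

E = 37, F = 0, G = u^2, so EG − F² = 37*u^2. Taking the positive square root: √(EG − F²) = sqrt(37)*Abs(u). At (u, v) = (3/2, pi/6): 3*sqrt(37)/2.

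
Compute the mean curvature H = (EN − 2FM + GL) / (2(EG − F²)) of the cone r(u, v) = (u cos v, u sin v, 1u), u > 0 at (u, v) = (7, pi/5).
H = sqrt(2)/28

With E = 2, F = 0, G = u^2, L = 0, M = 0, N = sqrt(2)*u^2/(2*Abs(u)), assemble
  H = (EN − 2FM + GL) / (2(EG − F²)) = sqrt(2)/(4*Abs(u)).
At (u, v) = (7, pi/5): H = sqrt(2)/28.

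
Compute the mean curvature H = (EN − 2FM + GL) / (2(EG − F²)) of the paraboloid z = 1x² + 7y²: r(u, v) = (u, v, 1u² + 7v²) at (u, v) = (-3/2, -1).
H = 267*sqrt(206)/42436

With E = 4*u^2 + 1, F = 28*u*v, G = 196*v^2 + 1, L = 2/sqrt(4*u^2 + 196*v^2 + 1), M = 0, N = 14/sqrt(4*u^2 + 196*v^2 + 1), assemble
  H = (EN − 2FM + GL) / (2(EG − F²)) = 4*(7*u^2 + 49*v^2 + 2)/(4*u^2 + 196*v^2 + 1)^(3/2).
At (u, v) = (-3/2, -1): H = 267*sqrt(206)/42436.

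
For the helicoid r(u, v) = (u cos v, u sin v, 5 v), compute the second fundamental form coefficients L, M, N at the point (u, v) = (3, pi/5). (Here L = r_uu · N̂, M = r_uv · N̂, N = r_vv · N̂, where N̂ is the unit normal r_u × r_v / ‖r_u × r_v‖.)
L = 0;  M = -5*sqrt(34)/34;  N = 0

Compute the unit normal N̂(u, v) = (5*sin(v)/sqrt(u^2 + 25), -5*cos(v)/sqrt(u^2 + 25), u/sqrt(u^2 + 25)), and the second partials r_uu, r_uv, r_vv. Take dot products:
  L(u, v) = r_uu · N̂ = 0,
  M(u, v) = r_uv · N̂ = -5/sqrt(u^2 + 25),
  N(u, v) = r_vv · N̂ = 0.
Evaluating at (u, v) = (3, pi/5):
  L = 0, M = -5*sqrt(34)/34, N = 0.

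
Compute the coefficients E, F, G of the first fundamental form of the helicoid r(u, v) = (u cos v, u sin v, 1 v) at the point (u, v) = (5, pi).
E = 1;  F = 0;  G = 26

Partials: r_u = (cos(v), sin(v), 0), r_v = (-u*sin(v), u*cos(v), 1). As functions of (u, v):
  E = r_u · r_u = 1,
  F = r_u · r_v = 0,
  G = r_v · r_v = u^2 + 1.
Evaluating at (u, v) = (5, pi): E = 1, F = 0, G = 26.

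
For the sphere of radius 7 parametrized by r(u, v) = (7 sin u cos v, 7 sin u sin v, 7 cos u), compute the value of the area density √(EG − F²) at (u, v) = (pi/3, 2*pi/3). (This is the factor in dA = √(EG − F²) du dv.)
√(EG − F²)|_{(pi/3, 2*pi/3)} = 49*sqrt(3)/2

E = 49, F = 0, G = 49*sin(u)^2, so EG − F² = 2401*sin(u)^2. Taking the positive square root: √(EG − F²) = 49*Abs(sin(u)). At (u, v) = (pi/3, 2*pi/3): 49*sqrt(3)/2.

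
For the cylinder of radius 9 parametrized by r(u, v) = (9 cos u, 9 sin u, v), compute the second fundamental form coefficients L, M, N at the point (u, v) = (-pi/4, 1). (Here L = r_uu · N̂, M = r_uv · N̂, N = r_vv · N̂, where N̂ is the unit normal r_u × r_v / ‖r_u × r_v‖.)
L = -9;  M = 0;  N = 0

Compute the unit normal N̂(u, v) = (cos(u), sin(u), 0), and the second partials r_uu, r_uv, r_vv. Take dot products:
  L(u, v) = r_uu · N̂ = -9,
  M(u, v) = r_uv · N̂ = 0,
  N(u, v) = r_vv · N̂ = 0.
Evaluating at (u, v) = (-pi/4, 1):
  L = -9, M = 0, N = 0.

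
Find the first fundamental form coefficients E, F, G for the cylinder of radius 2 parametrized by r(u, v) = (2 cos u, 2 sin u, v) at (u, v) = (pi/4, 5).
E = 4;  F = 0;  G = 1

Partials: r_u = (-2*sin(u), 2*cos(u), 0), r_v = (0, 0, 1). As functions of (u, v):
  E = r_u · r_u = 4,
  F = r_u · r_v = 0,
  G = r_v · r_v = 1.
Evaluating at (u, v) = (pi/4, 5): E = 4, F = 0, G = 1.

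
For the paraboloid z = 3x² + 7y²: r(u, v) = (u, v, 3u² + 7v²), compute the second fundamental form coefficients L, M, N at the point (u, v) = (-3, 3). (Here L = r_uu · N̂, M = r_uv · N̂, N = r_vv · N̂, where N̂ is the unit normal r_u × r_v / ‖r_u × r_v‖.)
L = 6*sqrt(2089)/2089;  M = 0;  N = 14*sqrt(2089)/2089

Compute the unit normal N̂(u, v) = (-6*u/sqrt(36*u^2 + 196*v^2 + 1), -14*v/sqrt(36*u^2 + 196*v^2 + 1), 1/sqrt(36*u^2 + 196*v^2 + 1)), and the second partials r_uu, r_uv, r_vv. Take dot products:
  L(u, v) = r_uu · N̂ = 6/sqrt(36*u^2 + 196*v^2 + 1),
  M(u, v) = r_uv · N̂ = 0,
  N(u, v) = r_vv · N̂ = 14/sqrt(36*u^2 + 196*v^2 + 1).
Evaluating at (u, v) = (-3, 3):
  L = 6*sqrt(2089)/2089, M = 0, N = 14*sqrt(2089)/2089.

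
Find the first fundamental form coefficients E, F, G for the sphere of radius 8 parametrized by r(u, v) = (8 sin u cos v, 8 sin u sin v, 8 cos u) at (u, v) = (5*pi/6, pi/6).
E = 64;  F = 0;  G = 16

Partials: r_u = (8*cos(u)*cos(v), 8*sin(v)*cos(u), -8*sin(u)), r_v = (-8*sin(u)*sin(v), 8*sin(u)*cos(v), 0). As functions of (u, v):
  E = r_u · r_u = 64,
  F = r_u · r_v = 0,
  G = r_v · r_v = 64*sin(u)^2.
Evaluating at (u, v) = (5*pi/6, pi/6): E = 64, F = 0, G = 16.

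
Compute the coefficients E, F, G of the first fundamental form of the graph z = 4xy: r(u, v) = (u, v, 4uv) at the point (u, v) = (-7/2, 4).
E = 257;  F = -224;  G = 197

Partials: r_u = (1, 0, 4*v), r_v = (0, 1, 4*u). As functions of (u, v):
  E = r_u · r_u = 16*v^2 + 1,
  F = r_u · r_v = 16*u*v,
  G = r_v · r_v = 16*u^2 + 1.
Evaluating at (u, v) = (-7/2, 4): E = 257, F = -224, G = 197.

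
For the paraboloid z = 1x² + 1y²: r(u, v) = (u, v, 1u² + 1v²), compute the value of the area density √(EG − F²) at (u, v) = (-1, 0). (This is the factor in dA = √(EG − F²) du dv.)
√(EG − F²)|_{(-1, 0)} = sqrt(5)

E = 4*u^2 + 1, F = 4*u*v, G = 4*v^2 + 1, so EG − F² = 4*u^2 + 4*v^2 + 1. Taking the positive square root: √(EG − F²) = sqrt(4*u^2 + 4*v^2 + 1). At (u, v) = (-1, 0): sqrt(5).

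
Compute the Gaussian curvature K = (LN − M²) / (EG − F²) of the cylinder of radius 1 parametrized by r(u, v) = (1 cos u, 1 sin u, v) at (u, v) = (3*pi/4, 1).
K = 0

Coefficients of the first fundamental form: E = 1, F = 0, G = 1.
Coefficients of the second fundamental form: L = -1, M = 0, N = 0.
Assemble K = (LN − M²)/(EG − F²) = 0. At (u, v) = (3*pi/4, 1): K = 0.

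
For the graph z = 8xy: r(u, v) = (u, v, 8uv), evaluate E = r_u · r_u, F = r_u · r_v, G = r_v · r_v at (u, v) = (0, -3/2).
E = 145;  F = 0;  G = 1

Partials: r_u = (1, 0, 8*v), r_v = (0, 1, 8*u). As functions of (u, v):
  E = r_u · r_u = 64*v^2 + 1,
  F = r_u · r_v = 64*u*v,
  G = r_v · r_v = 64*u^2 + 1.
Evaluating at (u, v) = (0, -3/2): E = 145, F = 0, G = 1.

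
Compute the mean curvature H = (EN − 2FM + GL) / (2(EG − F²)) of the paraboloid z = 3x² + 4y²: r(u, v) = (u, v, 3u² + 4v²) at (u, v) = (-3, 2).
H = 2071*sqrt(581)/337561

With E = 36*u^2 + 1, F = 48*u*v, G = 64*v^2 + 1, L = 6/sqrt(36*u^2 + 64*v^2 + 1), M = 0, N = 8/sqrt(36*u^2 + 64*v^2 + 1), assemble
  H = (EN − 2FM + GL) / (2(EG − F²)) = (144*u^2 + 192*v^2 + 7)/(36*u^2 + 64*v^2 + 1)^(3/2).
At (u, v) = (-3, 2): H = 2071*sqrt(581)/337561.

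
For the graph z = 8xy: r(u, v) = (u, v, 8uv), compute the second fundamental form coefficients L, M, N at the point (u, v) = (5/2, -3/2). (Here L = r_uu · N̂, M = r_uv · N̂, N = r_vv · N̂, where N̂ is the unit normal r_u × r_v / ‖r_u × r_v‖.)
L = 0;  M = 8*sqrt(545)/545;  N = 0

Compute the unit normal N̂(u, v) = (-8*v/sqrt(64*u^2 + 64*v^2 + 1), -8*u/sqrt(64*u^2 + 64*v^2 + 1), 1/sqrt(64*u^2 + 64*v^2 + 1)), and the second partials r_uu, r_uv, r_vv. Take dot products:
  L(u, v) = r_uu · N̂ = 0,
  M(u, v) = r_uv · N̂ = 8/sqrt(64*u^2 + 64*v^2 + 1),
  N(u, v) = r_vv · N̂ = 0.
Evaluating at (u, v) = (5/2, -3/2):
  L = 0, M = 8*sqrt(545)/545, N = 0.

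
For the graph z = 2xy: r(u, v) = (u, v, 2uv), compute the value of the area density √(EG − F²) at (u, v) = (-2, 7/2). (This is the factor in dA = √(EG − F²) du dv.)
√(EG − F²)|_{(-2, 7/2)} = sqrt(66)

E = 4*v^2 + 1, F = 4*u*v, G = 4*u^2 + 1, so EG − F² = 4*u^2 + 4*v^2 + 1. Taking the positive square root: √(EG − F²) = sqrt(4*u^2 + 4*v^2 + 1). At (u, v) = (-2, 7/2): sqrt(66).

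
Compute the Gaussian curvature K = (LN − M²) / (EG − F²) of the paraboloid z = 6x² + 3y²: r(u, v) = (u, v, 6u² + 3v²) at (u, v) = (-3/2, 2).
K = 72/219961

Coefficients of the first fundamental form: E = 144*u^2 + 1, F = 72*u*v, G = 36*v^2 + 1.
Coefficients of the second fundamental form: L = 12/sqrt(144*u^2 + 36*v^2 + 1), M = 0, N = 6/sqrt(144*u^2 + 36*v^2 + 1).
Assemble K = (LN − M²)/(EG − F²) = 72/(20736*u^4 + 10368*u^2*v^2 + 288*u^2 + 1296*v^4 + 72*v^2 + 1). At (u, v) = (-3/2, 2): K = 72/219961.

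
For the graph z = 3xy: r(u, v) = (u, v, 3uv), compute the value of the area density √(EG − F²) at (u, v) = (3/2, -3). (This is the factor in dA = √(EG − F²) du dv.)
√(EG − F²)|_{(3/2, -3)} = sqrt(409)/2

E = 9*v^2 + 1, F = 9*u*v, G = 9*u^2 + 1, so EG − F² = 9*u^2 + 9*v^2 + 1. Taking the positive square root: √(EG − F²) = sqrt(9*u^2 + 9*v^2 + 1). At (u, v) = (3/2, -3): sqrt(409)/2.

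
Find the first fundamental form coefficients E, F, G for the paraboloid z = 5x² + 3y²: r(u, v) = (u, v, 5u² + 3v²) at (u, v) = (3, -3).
E = 901;  F = -540;  G = 325

Partials: r_u = (1, 0, 10*u), r_v = (0, 1, 6*v). As functions of (u, v):
  E = r_u · r_u = 100*u^2 + 1,
  F = r_u · r_v = 60*u*v,
  G = r_v · r_v = 36*v^2 + 1.
Evaluating at (u, v) = (3, -3): E = 901, F = -540, G = 325.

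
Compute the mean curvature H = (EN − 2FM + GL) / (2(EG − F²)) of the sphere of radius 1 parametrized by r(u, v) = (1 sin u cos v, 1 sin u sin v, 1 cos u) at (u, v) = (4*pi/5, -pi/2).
H = -1

With E = 1, F = 0, G = sin(u)^2, L = -sin(u)/Abs(sin(u)), M = 0, N = -sin(u)^3/Abs(sin(u)), assemble
  H = (EN − 2FM + GL) / (2(EG − F²)) = -sin(u)/Abs(sin(u)).
At (u, v) = (4*pi/5, -pi/2): H = -1.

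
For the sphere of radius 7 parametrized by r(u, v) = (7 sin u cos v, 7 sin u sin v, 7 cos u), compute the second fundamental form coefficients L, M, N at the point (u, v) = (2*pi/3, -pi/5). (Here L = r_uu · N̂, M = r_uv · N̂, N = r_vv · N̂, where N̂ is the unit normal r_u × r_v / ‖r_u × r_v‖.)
L = -7;  M = 0;  N = -21/4

Compute the unit normal N̂(u, v) = (sin(u)^2*cos(v)/Abs(sin(u)), sin(u)^2*sin(v)/Abs(sin(u)), sin(2*u)/(2*Abs(sin(u)))), and the second partials r_uu, r_uv, r_vv. Take dot products:
  L(u, v) = r_uu · N̂ = -7*sin(u)/Abs(sin(u)),
  M(u, v) = r_uv · N̂ = 0,
  N(u, v) = r_vv · N̂ = -7*sin(u)^3/Abs(sin(u)).
Evaluating at (u, v) = (2*pi/3, -pi/5):
  L = -7, M = 0, N = -21/4.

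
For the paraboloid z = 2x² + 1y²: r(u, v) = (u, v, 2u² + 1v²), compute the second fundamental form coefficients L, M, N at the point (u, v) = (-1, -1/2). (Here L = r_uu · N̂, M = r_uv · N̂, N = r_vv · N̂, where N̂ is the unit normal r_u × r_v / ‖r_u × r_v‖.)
L = 2*sqrt(2)/3;  M = 0;  N = sqrt(2)/3

Compute the unit normal N̂(u, v) = (-4*u/sqrt(16*u^2 + 4*v^2 + 1), -2*v/sqrt(16*u^2 + 4*v^2 + 1), 1/sqrt(16*u^2 + 4*v^2 + 1)), and the second partials r_uu, r_uv, r_vv. Take dot products:
  L(u, v) = r_uu · N̂ = 4/sqrt(16*u^2 + 4*v^2 + 1),
  M(u, v) = r_uv · N̂ = 0,
  N(u, v) = r_vv · N̂ = 2/sqrt(16*u^2 + 4*v^2 + 1).
Evaluating at (u, v) = (-1, -1/2):
  L = 2*sqrt(2)/3, M = 0, N = sqrt(2)/3.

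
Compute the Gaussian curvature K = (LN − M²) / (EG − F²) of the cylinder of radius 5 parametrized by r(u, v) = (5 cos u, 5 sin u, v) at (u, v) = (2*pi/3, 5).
K = 0

Coefficients of the first fundamental form: E = 25, F = 0, G = 1.
Coefficients of the second fundamental form: L = -5, M = 0, N = 0.
Assemble K = (LN − M²)/(EG − F²) = 0. At (u, v) = (2*pi/3, 5): K = 0.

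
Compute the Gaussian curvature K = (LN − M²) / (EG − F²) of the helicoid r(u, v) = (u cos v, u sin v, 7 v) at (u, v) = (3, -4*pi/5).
K = -49/3364

Coefficients of the first fundamental form: E = 1, F = 0, G = u^2 + 49.
Coefficients of the second fundamental form: L = 0, M = -7/sqrt(u^2 + 49), N = 0.
Assemble K = (LN − M²)/(EG − F²) = -49/(u^2 + 49)^2. At (u, v) = (3, -4*pi/5): K = -49/3364.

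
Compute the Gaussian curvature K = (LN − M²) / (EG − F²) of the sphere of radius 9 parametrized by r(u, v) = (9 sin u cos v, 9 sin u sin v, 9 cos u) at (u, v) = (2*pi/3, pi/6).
K = 1/81

Coefficients of the first fundamental form: E = 81, F = 0, G = 81*sin(u)^2.
Coefficients of the second fundamental form: L = -9*sin(u)/Abs(sin(u)), M = 0, N = -9*sin(u)^3/Abs(sin(u)).
Assemble K = (LN − M²)/(EG − F²) = 1/81. At (u, v) = (2*pi/3, pi/6): K = 1/81.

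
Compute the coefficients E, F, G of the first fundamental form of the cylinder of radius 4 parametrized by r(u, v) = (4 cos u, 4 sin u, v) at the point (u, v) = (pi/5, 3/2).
E = 16;  F = 0;  G = 1

Partials: r_u = (-4*sin(u), 4*cos(u), 0), r_v = (0, 0, 1). As functions of (u, v):
  E = r_u · r_u = 16,
  F = r_u · r_v = 0,
  G = r_v · r_v = 1.
Evaluating at (u, v) = (pi/5, 3/2): E = 16, F = 0, G = 1.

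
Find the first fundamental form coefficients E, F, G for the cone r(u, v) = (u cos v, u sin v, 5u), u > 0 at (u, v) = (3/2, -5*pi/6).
E = 26;  F = 0;  G = 9/4

Partials: r_u = (cos(v), sin(v), 5), r_v = (-u*sin(v), u*cos(v), 0). As functions of (u, v):
  E = r_u · r_u = 26,
  F = r_u · r_v = 0,
  G = r_v · r_v = u^2.
Evaluating at (u, v) = (3/2, -5*pi/6): E = 26, F = 0, G = 9/4.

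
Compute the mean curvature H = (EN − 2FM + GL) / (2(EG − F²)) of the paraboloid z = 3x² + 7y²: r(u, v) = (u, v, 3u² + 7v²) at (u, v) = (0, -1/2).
H = 157*sqrt(2)/500

With E = 36*u^2 + 1, F = 84*u*v, G = 196*v^2 + 1, L = 6/sqrt(36*u^2 + 196*v^2 + 1), M = 0, N = 14/sqrt(36*u^2 + 196*v^2 + 1), assemble
  H = (EN − 2FM + GL) / (2(EG − F²)) = 2*(126*u^2 + 294*v^2 + 5)/(36*u^2 + 196*v^2 + 1)^(3/2).
At (u, v) = (0, -1/2): H = 157*sqrt(2)/500.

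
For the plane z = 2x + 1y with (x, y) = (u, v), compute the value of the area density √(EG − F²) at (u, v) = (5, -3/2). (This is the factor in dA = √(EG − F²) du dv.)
√(EG − F²)|_{(5, -3/2)} = sqrt(6)

E = 5, F = 2, G = 2, so EG − F² = 6. Taking the positive square root: √(EG − F²) = sqrt(6). At (u, v) = (5, -3/2): sqrt(6).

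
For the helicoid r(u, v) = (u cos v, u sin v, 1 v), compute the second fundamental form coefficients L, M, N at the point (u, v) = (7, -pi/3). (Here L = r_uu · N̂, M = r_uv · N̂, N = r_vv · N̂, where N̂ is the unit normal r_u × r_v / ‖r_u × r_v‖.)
L = 0;  M = -sqrt(2)/10;  N = 0

Compute the unit normal N̂(u, v) = (sin(v)/sqrt(u^2 + 1), -cos(v)/sqrt(u^2 + 1), u/sqrt(u^2 + 1)), and the second partials r_uu, r_uv, r_vv. Take dot products:
  L(u, v) = r_uu · N̂ = 0,
  M(u, v) = r_uv · N̂ = -1/sqrt(u^2 + 1),
  N(u, v) = r_vv · N̂ = 0.
Evaluating at (u, v) = (7, -pi/3):
  L = 0, M = -sqrt(2)/10, N = 0.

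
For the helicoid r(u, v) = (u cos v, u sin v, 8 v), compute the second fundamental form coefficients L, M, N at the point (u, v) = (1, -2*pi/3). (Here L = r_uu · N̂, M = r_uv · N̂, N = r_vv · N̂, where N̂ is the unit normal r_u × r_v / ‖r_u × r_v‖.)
L = 0;  M = -8*sqrt(65)/65;  N = 0

Compute the unit normal N̂(u, v) = (8*sin(v)/sqrt(u^2 + 64), -8*cos(v)/sqrt(u^2 + 64), u/sqrt(u^2 + 64)), and the second partials r_uu, r_uv, r_vv. Take dot products:
  L(u, v) = r_uu · N̂ = 0,
  M(u, v) = r_uv · N̂ = -8/sqrt(u^2 + 64),
  N(u, v) = r_vv · N̂ = 0.
Evaluating at (u, v) = (1, -2*pi/3):
  L = 0, M = -8*sqrt(65)/65, N = 0.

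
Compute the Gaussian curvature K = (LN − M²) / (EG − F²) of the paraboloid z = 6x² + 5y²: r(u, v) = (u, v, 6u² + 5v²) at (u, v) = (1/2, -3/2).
K = 30/17161

Coefficients of the first fundamental form: E = 144*u^2 + 1, F = 120*u*v, G = 100*v^2 + 1.
Coefficients of the second fundamental form: L = 12/sqrt(144*u^2 + 100*v^2 + 1), M = 0, N = 10/sqrt(144*u^2 + 100*v^2 + 1).
Assemble K = (LN − M²)/(EG − F²) = 120/(20736*u^4 + 28800*u^2*v^2 + 288*u^2 + 10000*v^4 + 200*v^2 + 1). At (u, v) = (1/2, -3/2): K = 30/17161.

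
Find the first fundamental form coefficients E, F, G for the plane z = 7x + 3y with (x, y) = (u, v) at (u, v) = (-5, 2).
E = 50;  F = 21;  G = 10

Partials: r_u = (1, 0, 7), r_v = (0, 1, 3). As functions of (u, v):
  E = r_u · r_u = 50,
  F = r_u · r_v = 21,
  G = r_v · r_v = 10.
Evaluating at (u, v) = (-5, 2): E = 50, F = 21, G = 10.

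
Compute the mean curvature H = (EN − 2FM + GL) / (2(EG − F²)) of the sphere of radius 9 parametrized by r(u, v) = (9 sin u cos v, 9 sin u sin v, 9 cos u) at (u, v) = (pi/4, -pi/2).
H = -1/9

With E = 81, F = 0, G = 81*sin(u)^2, L = -9*sin(u)/Abs(sin(u)), M = 0, N = -9*sin(u)^3/Abs(sin(u)), assemble
  H = (EN − 2FM + GL) / (2(EG − F²)) = -sin(u)/(9*Abs(sin(u))).
At (u, v) = (pi/4, -pi/2): H = -1/9.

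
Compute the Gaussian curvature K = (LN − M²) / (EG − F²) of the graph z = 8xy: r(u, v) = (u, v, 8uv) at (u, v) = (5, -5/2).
K = -64/4004001

Coefficients of the first fundamental form: E = 64*v^2 + 1, F = 64*u*v, G = 64*u^2 + 1.
Coefficients of the second fundamental form: L = 0, M = 8/sqrt(64*u^2 + 64*v^2 + 1), N = 0.
Assemble K = (LN − M²)/(EG − F²) = -64/(4096*u^4 + 8192*u^2*v^2 + 128*u^2 + 4096*v^4 + 128*v^2 + 1). At (u, v) = (5, -5/2): K = -64/4004001.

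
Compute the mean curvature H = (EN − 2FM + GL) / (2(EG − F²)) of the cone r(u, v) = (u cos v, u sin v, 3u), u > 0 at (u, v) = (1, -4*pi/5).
H = 3*sqrt(10)/20

With E = 10, F = 0, G = u^2, L = 0, M = 0, N = 3*sqrt(10)*u^2/(10*Abs(u)), assemble
  H = (EN − 2FM + GL) / (2(EG − F²)) = 3*sqrt(10)/(20*Abs(u)).
At (u, v) = (1, -4*pi/5): H = 3*sqrt(10)/20.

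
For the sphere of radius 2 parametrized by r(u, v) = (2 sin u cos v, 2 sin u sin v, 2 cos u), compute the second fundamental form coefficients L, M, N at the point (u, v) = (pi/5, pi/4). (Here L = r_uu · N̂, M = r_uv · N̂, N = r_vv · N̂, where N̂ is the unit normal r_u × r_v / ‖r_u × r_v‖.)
L = -2;  M = 0;  N = -5/4 + sqrt(5)/4

Compute the unit normal N̂(u, v) = (sin(u)^2*cos(v)/Abs(sin(u)), sin(u)^2*sin(v)/Abs(sin(u)), sin(2*u)/(2*Abs(sin(u)))), and the second partials r_uu, r_uv, r_vv. Take dot products:
  L(u, v) = r_uu · N̂ = -2*sin(u)/Abs(sin(u)),
  M(u, v) = r_uv · N̂ = 0,
  N(u, v) = r_vv · N̂ = -2*sin(u)^3/Abs(sin(u)).
Evaluating at (u, v) = (pi/5, pi/4):
  L = -2, M = 0, N = -5/4 + sqrt(5)/4.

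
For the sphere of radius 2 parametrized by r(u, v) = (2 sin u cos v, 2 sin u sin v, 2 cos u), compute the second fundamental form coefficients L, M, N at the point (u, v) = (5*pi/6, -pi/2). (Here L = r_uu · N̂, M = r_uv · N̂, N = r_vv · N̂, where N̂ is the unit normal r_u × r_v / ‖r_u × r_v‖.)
L = -2;  M = 0;  N = -1/2

Compute the unit normal N̂(u, v) = (sin(u)^2*cos(v)/Abs(sin(u)), sin(u)^2*sin(v)/Abs(sin(u)), sin(2*u)/(2*Abs(sin(u)))), and the second partials r_uu, r_uv, r_vv. Take dot products:
  L(u, v) = r_uu · N̂ = -2*sin(u)/Abs(sin(u)),
  M(u, v) = r_uv · N̂ = 0,
  N(u, v) = r_vv · N̂ = -2*sin(u)^3/Abs(sin(u)).
Evaluating at (u, v) = (5*pi/6, -pi/2):
  L = -2, M = 0, N = -1/2.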